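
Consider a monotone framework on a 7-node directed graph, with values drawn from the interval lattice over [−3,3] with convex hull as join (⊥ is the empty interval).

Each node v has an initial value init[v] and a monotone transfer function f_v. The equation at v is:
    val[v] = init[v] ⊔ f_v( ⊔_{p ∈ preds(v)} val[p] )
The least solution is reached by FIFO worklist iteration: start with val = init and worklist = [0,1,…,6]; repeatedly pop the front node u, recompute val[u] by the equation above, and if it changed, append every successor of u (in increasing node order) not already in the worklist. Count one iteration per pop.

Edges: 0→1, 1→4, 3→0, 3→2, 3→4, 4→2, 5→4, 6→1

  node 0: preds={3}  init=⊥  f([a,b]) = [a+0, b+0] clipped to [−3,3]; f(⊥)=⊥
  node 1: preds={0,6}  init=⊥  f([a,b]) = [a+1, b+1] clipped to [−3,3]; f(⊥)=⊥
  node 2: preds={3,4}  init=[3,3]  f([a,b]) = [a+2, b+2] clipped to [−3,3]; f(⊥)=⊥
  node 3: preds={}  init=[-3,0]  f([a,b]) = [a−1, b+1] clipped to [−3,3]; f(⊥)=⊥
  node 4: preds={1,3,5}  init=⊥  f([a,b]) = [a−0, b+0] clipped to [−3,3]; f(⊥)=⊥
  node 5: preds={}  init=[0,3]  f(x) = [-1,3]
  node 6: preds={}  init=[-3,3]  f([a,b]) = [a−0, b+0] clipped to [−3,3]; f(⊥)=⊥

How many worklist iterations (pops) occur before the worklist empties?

9

Worklist (9 pops):
  #1 pop 0: in=[-3,0] → [-3,0] (was ⊥); enqueue []
  #2 pop 1: in=[-3,3] → [-2,3] (was ⊥); enqueue []
  #3 pop 2: in=[-3,0] → [-1,3] (was [3,3]); enqueue []
  #4 pop 3: in=⊥ → [-3,0] (no change)
  #5 pop 4: in=[-3,3] → [-3,3] (was ⊥); enqueue [2]
  #6 pop 5: in=⊥ → [-1,3] (was [0,3]); enqueue [4]
  #7 pop 6: in=⊥ → [-3,3] (no change)
  #8 pop 2: in=[-3,3] → [-1,3] (no change)
  #9 pop 4: in=[-3,3] → [-3,3] (no change)

Fixpoint:
  val[0] = [-3,0]
  val[1] = [-2,3]
  val[2] = [-1,3]
  val[3] = [-3,0]
  val[4] = [-3,3]
  val[5] = [-1,3]
  val[6] = [-3,3]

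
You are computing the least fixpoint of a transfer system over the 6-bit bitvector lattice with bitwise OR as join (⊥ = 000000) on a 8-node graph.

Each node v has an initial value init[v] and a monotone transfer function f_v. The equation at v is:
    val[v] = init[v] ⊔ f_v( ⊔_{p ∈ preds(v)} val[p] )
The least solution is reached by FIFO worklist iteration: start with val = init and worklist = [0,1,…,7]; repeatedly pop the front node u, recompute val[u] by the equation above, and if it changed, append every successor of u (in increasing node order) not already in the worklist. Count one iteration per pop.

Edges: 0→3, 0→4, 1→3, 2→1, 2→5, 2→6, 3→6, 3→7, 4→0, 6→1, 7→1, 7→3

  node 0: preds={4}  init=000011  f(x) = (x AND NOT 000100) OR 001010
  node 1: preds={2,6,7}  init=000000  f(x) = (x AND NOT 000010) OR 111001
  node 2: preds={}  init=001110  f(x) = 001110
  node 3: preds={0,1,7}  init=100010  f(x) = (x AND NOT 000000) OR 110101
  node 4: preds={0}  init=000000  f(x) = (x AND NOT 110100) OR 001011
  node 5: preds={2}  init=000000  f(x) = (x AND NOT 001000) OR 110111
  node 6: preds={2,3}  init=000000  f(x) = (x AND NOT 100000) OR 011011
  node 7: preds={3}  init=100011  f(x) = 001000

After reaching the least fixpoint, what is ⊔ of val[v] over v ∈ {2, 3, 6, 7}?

Iteration log — 11 steps:
  step 1. node 0  ⊔preds=000000  new=001011  old=000011  +wl: 
  step 2. node 1  ⊔preds=101111  new=111101  old=000000  +wl: 
  step 3. node 2  ⊔preds=000000  new=001110  stable
  step 4. node 3  ⊔preds=111111  new=111111  old=100010  +wl: 
  step 5. node 4  ⊔preds=001011  new=001011  old=000000  +wl: 0
  step 6. node 5  ⊔preds=001110  new=110111  old=000000  +wl: 
  step 7. node 6  ⊔preds=111111  new=011111  old=000000  +wl: 1
  step 8. node 7  ⊔preds=111111  new=101011  old=100011  +wl: 3
  step 9. node 0  ⊔preds=001011  new=001011  stable
  step 10. node 1  ⊔preds=111111  new=111101  stable
  step 11. node 3  ⊔preds=111111  new=111111  stable

Least fixpoint reached:
  node 0: 001011
  node 1: 111101
  node 2: 001110
  node 3: 111111
  node 4: 001011
  node 5: 110111
  node 6: 011111
  node 7: 101011

111111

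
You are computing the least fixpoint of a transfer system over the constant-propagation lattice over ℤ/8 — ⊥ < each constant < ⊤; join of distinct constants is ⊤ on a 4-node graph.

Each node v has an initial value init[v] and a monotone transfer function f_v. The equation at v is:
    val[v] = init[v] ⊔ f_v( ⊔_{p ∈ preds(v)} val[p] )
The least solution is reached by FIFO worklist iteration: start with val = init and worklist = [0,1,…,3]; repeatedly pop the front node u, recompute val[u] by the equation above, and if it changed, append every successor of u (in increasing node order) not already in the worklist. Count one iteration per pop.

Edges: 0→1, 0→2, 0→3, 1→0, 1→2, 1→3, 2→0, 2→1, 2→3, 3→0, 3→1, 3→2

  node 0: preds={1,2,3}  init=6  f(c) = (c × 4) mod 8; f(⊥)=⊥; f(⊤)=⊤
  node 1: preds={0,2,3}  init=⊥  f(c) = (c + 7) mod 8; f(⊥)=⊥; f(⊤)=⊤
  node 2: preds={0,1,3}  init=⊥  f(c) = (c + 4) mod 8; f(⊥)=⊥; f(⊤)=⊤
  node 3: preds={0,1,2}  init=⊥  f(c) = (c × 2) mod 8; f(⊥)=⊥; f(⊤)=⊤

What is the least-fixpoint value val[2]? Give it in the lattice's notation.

⊤

Trace (9 dequeues):
  [1] u=0 | in ⊥ | out 6 | ==
  [2] u=1 | in 6 | out 5 | prev ⊥ | push {0}
  [3] u=2 | in ⊤ | out ⊤ | prev ⊥ | push {1}
  [4] u=3 | in ⊤ | out ⊤ | prev ⊥ | push {2}
  [5] u=0 | in ⊤ | out ⊤ | prev 6 | push {3}
  [6] u=1 | in ⊤ | out ⊤ | prev 5 | push {0}
  [7] u=2 | in ⊤ | out ⊤ | ==
  [8] u=3 | in ⊤ | out ⊤ | ==
  [9] u=0 | in ⊤ | out ⊤ | ==

Converged values:
  [0] ⊤
  [1] ⊤
  [2] ⊤
  [3] ⊤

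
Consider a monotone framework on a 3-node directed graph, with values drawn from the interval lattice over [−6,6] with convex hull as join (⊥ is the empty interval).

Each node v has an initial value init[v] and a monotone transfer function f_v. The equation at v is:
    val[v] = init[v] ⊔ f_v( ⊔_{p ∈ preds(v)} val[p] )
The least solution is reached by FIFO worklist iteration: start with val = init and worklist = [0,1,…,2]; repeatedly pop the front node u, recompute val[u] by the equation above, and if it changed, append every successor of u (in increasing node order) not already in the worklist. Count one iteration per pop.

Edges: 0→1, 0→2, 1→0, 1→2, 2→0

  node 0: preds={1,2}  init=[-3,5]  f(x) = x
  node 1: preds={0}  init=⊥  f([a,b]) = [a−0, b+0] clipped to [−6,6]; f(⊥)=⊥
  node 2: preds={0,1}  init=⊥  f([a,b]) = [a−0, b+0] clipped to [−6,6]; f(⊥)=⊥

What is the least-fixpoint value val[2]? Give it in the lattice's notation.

Worklist (4 pops):
  #1 pop 0: in=⊥ → [-3,5] (no change)
  #2 pop 1: in=[-3,5] → [-3,5] (was ⊥); enqueue [0]
  #3 pop 2: in=[-3,5] → [-3,5] (was ⊥); enqueue []
  #4 pop 0: in=[-3,5] → [-3,5] (no change)

Fixpoint:
  val[0] = [-3,5]
  val[1] = [-3,5]
  val[2] = [-3,5]

[-3,5]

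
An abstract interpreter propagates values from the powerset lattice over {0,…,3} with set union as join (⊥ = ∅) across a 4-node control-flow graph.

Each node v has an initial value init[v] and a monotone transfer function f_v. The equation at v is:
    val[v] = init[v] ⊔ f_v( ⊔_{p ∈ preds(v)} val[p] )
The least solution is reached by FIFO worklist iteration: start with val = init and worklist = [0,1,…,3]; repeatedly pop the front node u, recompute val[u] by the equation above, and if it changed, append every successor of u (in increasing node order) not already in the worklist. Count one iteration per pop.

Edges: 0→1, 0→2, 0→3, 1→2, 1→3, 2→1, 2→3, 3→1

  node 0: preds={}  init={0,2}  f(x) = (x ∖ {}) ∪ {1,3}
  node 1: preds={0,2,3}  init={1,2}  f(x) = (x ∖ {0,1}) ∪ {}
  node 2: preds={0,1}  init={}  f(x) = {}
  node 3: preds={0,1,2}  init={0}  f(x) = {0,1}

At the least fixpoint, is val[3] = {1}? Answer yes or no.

no

Trace (5 dequeues):
  [1] u=0 | in {} | out {0,1,2,3} | prev {0,2} | push {}
  [2] u=1 | in {0,1,2,3} | out {1,2,3} | prev {1,2} | push {}
  [3] u=2 | in {0,1,2,3} | out {} | ==
  [4] u=3 | in {0,1,2,3} | out {0,1} | prev {0} | push {1}
  [5] u=1 | in {0,1,2,3} | out {1,2,3} | ==

Converged values:
  [0] {0,1,2,3}
  [1] {1,2,3}
  [2] {}
  [3] {0,1}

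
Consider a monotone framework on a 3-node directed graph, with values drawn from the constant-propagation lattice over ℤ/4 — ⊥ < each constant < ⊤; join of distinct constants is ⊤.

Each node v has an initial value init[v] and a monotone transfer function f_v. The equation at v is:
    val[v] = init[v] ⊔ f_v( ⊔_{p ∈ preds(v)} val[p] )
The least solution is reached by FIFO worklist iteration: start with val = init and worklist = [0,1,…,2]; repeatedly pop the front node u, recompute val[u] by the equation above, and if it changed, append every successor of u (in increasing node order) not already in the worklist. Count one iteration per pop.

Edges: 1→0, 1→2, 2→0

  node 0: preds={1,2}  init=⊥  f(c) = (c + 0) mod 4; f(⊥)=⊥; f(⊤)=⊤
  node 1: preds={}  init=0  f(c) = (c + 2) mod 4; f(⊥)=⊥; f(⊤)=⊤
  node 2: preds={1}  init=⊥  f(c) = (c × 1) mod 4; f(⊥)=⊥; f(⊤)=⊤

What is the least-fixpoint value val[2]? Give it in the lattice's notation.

Trace (4 dequeues):
  [1] u=0 | in 0 | out 0 | prev ⊥ | push {}
  [2] u=1 | in ⊥ | out 0 | ==
  [3] u=2 | in 0 | out 0 | prev ⊥ | push {0}
  [4] u=0 | in 0 | out 0 | ==

Converged values:
  [0] 0
  [1] 0
  [2] 0

0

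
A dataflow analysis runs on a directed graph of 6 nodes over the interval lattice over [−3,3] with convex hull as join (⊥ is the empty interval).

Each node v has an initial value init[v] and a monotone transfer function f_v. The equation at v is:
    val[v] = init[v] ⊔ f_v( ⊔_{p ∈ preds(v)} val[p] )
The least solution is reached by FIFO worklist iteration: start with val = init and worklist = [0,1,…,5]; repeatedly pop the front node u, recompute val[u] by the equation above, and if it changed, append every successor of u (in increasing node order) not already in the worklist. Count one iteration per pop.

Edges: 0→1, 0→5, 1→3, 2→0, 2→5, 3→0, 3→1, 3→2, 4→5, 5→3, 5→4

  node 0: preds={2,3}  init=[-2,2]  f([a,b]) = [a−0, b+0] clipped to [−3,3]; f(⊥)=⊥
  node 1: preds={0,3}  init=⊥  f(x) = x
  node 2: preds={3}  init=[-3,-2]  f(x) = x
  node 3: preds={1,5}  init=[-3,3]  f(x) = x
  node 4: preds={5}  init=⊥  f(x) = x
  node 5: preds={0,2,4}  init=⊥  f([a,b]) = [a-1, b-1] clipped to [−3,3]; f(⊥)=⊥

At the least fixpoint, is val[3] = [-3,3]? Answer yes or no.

yes

Worklist (10 pops):
  #1 pop 0: in=[-3,3] → [-3,3] (was [-2,2]); enqueue []
  #2 pop 1: in=[-3,3] → [-3,3] (was ⊥); enqueue []
  #3 pop 2: in=[-3,3] → [-3,3] (was [-3,-2]); enqueue [0]
  #4 pop 3: in=[-3,3] → [-3,3] (no change)
  #5 pop 4: in=⊥ → ⊥ (no change)
  #6 pop 5: in=[-3,3] → [-3,2] (was ⊥); enqueue [3,4]
  #7 pop 0: in=[-3,3] → [-3,3] (no change)
  #8 pop 3: in=[-3,3] → [-3,3] (no change)
  #9 pop 4: in=[-3,2] → [-3,2] (was ⊥); enqueue [5]
  #10 pop 5: in=[-3,3] → [-3,2] (no change)

Fixpoint:
  val[0] = [-3,3]
  val[1] = [-3,3]
  val[2] = [-3,3]
  val[3] = [-3,3]
  val[4] = [-3,2]
  val[5] = [-3,2]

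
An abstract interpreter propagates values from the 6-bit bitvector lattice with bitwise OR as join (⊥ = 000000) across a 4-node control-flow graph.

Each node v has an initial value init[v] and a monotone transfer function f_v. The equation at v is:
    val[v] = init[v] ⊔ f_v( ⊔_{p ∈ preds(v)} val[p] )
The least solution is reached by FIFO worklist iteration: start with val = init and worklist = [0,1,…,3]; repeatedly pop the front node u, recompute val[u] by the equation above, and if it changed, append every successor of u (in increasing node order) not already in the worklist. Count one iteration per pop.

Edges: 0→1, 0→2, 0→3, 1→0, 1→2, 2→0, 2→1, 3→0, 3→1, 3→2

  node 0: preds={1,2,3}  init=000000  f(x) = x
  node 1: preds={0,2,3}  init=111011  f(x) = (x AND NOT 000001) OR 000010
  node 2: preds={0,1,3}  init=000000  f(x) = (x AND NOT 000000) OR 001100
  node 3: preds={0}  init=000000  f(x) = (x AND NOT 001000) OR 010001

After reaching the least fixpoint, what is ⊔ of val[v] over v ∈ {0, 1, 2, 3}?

111111

Trace (11 dequeues):
  [1] u=0 | in 111011 | out 111011 | prev 000000 | push {}
  [2] u=1 | in 111011 | out 111011 | ==
  [3] u=2 | in 111011 | out 111111 | prev 000000 | push {0,1}
  [4] u=3 | in 111011 | out 110011 | prev 000000 | push {2}
  [5] u=0 | in 111111 | out 111111 | prev 111011 | push {3}
  [6] u=1 | in 111111 | out 111111 | prev 111011 | push {0}
  [7] u=2 | in 111111 | out 111111 | ==
  [8] u=3 | in 111111 | out 110111 | prev 110011 | push {1,2}
  [9] u=0 | in 111111 | out 111111 | ==
  [10] u=1 | in 111111 | out 111111 | ==
  [11] u=2 | in 111111 | out 111111 | ==

Converged values:
  [0] 111111
  [1] 111111
  [2] 111111
  [3] 110111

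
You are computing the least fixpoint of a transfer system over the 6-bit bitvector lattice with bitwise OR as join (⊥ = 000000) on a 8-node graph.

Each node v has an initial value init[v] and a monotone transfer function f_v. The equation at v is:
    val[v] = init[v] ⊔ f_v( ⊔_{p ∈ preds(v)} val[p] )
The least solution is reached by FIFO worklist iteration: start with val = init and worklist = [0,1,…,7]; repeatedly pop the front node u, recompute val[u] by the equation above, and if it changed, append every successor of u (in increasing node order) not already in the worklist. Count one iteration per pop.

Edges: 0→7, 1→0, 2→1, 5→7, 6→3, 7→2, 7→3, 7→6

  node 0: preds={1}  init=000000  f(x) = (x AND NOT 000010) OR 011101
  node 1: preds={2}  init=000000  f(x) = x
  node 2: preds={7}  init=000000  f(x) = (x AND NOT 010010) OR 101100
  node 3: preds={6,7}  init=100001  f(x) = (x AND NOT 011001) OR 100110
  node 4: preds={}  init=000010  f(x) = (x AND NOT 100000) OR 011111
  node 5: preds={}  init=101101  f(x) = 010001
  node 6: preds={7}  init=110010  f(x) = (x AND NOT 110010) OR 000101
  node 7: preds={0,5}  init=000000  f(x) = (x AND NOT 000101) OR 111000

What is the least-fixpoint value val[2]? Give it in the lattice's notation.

Trace (15 dequeues):
  [1] u=0 | in 000000 | out 011101 | prev 000000 | push {}
  [2] u=1 | in 000000 | out 000000 | ==
  [3] u=2 | in 000000 | out 101100 | prev 000000 | push {1}
  [4] u=3 | in 110010 | out 100111 | prev 100001 | push {}
  [5] u=4 | in 000000 | out 011111 | prev 000010 | push {}
  [6] u=5 | in 000000 | out 111101 | prev 101101 | push {}
  [7] u=6 | in 000000 | out 110111 | prev 110010 | push {3}
  [8] u=7 | in 111101 | out 111000 | prev 000000 | push {2,6}
  [9] u=1 | in 101100 | out 101100 | prev 000000 | push {0}
  [10] u=3 | in 111111 | out 100111 | ==
  [11] u=2 | in 111000 | out 101100 | ==
  [12] u=6 | in 111000 | out 111111 | prev 110111 | push {3}
  [13] u=0 | in 101100 | out 111101 | prev 011101 | push {7}
  [14] u=3 | in 111111 | out 100111 | ==
  [15] u=7 | in 111101 | out 111000 | ==

Converged values:
  [0] 111101
  [1] 101100
  [2] 101100
  [3] 100111
  [4] 011111
  [5] 111101
  [6] 111111
  [7] 111000

101100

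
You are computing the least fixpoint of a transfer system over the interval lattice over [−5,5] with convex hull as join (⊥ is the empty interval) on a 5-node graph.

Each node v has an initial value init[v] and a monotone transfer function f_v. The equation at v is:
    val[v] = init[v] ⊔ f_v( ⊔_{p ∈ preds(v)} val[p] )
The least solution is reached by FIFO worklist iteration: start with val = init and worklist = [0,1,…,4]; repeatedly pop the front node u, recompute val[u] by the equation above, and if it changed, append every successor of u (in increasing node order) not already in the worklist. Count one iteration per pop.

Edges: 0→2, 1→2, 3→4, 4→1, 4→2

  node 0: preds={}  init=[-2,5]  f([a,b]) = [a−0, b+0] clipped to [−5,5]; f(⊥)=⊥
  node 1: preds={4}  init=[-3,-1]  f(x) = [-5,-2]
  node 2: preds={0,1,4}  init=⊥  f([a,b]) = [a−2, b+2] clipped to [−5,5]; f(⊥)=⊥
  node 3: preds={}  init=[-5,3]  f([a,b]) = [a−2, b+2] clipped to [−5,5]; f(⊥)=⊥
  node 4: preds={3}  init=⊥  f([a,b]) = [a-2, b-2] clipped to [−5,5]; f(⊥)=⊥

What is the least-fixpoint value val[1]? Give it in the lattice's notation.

Iteration log — 7 steps:
  step 1. node 0  ⊔preds=⊥  new=[-2,5]  stable
  step 2. node 1  ⊔preds=⊥  new=[-5,-1]  old=[-3,-1]  +wl: 
  step 3. node 2  ⊔preds=[-5,5]  new=[-5,5]  old=⊥  +wl: 
  step 4. node 3  ⊔preds=⊥  new=[-5,3]  stable
  step 5. node 4  ⊔preds=[-5,3]  new=[-5,1]  old=⊥  +wl: 1,2
  step 6. node 1  ⊔preds=[-5,1]  new=[-5,-1]  stable
  step 7. node 2  ⊔preds=[-5,5]  new=[-5,5]  stable

Least fixpoint reached:
  node 0: [-2,5]
  node 1: [-5,-1]
  node 2: [-5,5]
  node 3: [-5,3]
  node 4: [-5,1]

[-5,-1]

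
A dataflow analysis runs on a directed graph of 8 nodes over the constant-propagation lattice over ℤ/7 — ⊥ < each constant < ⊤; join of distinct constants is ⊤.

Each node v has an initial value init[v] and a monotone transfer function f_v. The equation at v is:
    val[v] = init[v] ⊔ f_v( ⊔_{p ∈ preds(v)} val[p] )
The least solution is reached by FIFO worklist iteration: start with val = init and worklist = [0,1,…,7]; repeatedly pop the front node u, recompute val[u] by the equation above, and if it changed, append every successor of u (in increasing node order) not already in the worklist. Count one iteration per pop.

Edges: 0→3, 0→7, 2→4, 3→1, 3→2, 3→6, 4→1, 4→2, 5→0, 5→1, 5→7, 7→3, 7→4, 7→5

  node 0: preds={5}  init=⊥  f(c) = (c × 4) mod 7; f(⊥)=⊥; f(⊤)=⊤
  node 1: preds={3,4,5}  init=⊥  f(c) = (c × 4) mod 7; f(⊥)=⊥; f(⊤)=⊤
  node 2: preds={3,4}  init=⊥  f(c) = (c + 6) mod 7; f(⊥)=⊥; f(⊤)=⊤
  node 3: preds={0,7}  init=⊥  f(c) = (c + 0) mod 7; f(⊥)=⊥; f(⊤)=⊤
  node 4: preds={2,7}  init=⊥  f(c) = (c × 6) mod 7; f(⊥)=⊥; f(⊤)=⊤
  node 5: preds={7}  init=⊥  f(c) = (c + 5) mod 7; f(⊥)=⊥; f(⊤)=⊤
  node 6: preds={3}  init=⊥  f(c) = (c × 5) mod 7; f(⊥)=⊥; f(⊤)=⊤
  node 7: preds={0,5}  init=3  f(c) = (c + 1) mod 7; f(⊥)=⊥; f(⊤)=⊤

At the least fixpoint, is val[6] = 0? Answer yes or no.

no

Worklist (21 pops):
  #1 pop 0: in=⊥ → ⊥ (no change)
  #2 pop 1: in=⊥ → ⊥ (no change)
  #3 pop 2: in=⊥ → ⊥ (no change)
  #4 pop 3: in=3 → 3 (was ⊥); enqueue [1,2]
  #5 pop 4: in=3 → 4 (was ⊥); enqueue []
  #6 pop 5: in=3 → 1 (was ⊥); enqueue [0]
  #7 pop 6: in=3 → 1 (was ⊥); enqueue []
  #8 pop 7: in=1 → ⊤ (was 3); enqueue [3,4,5]
  #9 pop 1: in=⊤ → ⊤ (was ⊥); enqueue []
  #10 pop 2: in=⊤ → ⊤ (was ⊥); enqueue []
  #11 pop 0: in=1 → 4 (was ⊥); enqueue [7]
  #12 pop 3: in=⊤ → ⊤ (was 3); enqueue [1,2,6]
  #13 pop 4: in=⊤ → ⊤ (was 4); enqueue []
  #14 pop 5: in=⊤ → ⊤ (was 1); enqueue [0]
  #15 pop 7: in=⊤ → ⊤ (no change)
  #16 pop 1: in=⊤ → ⊤ (no change)
  #17 pop 2: in=⊤ → ⊤ (no change)
  #18 pop 6: in=⊤ → ⊤ (was 1); enqueue []
  #19 pop 0: in=⊤ → ⊤ (was 4); enqueue [3,7]
  #20 pop 3: in=⊤ → ⊤ (no change)
  #21 pop 7: in=⊤ → ⊤ (no change)

Fixpoint:
  val[0] = ⊤
  val[1] = ⊤
  val[2] = ⊤
  val[3] = ⊤
  val[4] = ⊤
  val[5] = ⊤
  val[6] = ⊤
  val[7] = ⊤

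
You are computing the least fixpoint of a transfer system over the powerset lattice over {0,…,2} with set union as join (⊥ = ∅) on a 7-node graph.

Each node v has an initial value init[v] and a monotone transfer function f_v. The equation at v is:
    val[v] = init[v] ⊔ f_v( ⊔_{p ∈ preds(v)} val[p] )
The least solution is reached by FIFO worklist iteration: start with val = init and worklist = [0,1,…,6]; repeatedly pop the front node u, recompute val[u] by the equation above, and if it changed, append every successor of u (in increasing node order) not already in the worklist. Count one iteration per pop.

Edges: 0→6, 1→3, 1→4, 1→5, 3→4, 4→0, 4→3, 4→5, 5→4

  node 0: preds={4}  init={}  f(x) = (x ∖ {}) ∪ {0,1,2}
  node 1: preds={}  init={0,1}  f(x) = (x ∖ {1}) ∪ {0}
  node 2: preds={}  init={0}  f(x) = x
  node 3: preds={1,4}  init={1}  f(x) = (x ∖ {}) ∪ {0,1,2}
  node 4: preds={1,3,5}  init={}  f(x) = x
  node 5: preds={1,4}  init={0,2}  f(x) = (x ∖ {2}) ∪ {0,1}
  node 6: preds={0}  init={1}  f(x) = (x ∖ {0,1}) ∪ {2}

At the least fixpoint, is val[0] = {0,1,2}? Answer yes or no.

yes

Iteration log — 10 steps:
  step 1. node 0  ⊔preds={}  new={0,1,2}  old={}  +wl: 
  step 2. node 1  ⊔preds={}  new={0,1}  stable
  step 3. node 2  ⊔preds={}  new={0}  stable
  step 4. node 3  ⊔preds={0,1}  new={0,1,2}  old={1}  +wl: 
  step 5. node 4  ⊔preds={0,1,2}  new={0,1,2}  old={}  +wl: 0,3
  step 6. node 5  ⊔preds={0,1,2}  new={0,1,2}  old={0,2}  +wl: 4
  step 7. node 6  ⊔preds={0,1,2}  new={1,2}  old={1}  +wl: 
  step 8. node 0  ⊔preds={0,1,2}  new={0,1,2}  stable
  step 9. node 3  ⊔preds={0,1,2}  new={0,1,2}  stable
  step 10. node 4  ⊔preds={0,1,2}  new={0,1,2}  stable

Least fixpoint reached:
  node 0: {0,1,2}
  node 1: {0,1}
  node 2: {0}
  node 3: {0,1,2}
  node 4: {0,1,2}
  node 5: {0,1,2}
  node 6: {1,2}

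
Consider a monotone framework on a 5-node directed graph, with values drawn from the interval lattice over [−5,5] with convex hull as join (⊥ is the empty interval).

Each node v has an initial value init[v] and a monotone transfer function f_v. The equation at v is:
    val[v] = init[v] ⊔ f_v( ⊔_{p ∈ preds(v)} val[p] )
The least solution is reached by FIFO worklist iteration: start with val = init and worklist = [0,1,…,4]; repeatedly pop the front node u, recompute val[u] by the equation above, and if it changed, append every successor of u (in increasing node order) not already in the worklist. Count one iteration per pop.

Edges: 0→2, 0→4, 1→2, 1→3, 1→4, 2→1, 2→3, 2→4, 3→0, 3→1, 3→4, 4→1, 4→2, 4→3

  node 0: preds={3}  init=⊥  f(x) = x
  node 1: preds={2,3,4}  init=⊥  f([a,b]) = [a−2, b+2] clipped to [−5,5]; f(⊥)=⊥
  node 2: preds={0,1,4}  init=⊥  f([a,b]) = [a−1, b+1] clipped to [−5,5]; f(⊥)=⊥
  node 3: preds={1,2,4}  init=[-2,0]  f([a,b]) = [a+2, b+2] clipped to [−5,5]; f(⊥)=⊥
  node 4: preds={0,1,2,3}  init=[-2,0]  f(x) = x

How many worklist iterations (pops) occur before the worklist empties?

Iteration log — 11 steps:
  step 1. node 0  ⊔preds=[-2,0]  new=[-2,0]  old=⊥  +wl: 
  step 2. node 1  ⊔preds=[-2,0]  new=[-4,2]  old=⊥  +wl: 
  step 3. node 2  ⊔preds=[-4,2]  new=[-5,3]  old=⊥  +wl: 1
  step 4. node 3  ⊔preds=[-5,3]  new=[-3,5]  old=[-2,0]  +wl: 0
  step 5. node 4  ⊔preds=[-5,5]  new=[-5,5]  old=[-2,0]  +wl: 2,3
  step 6. node 1  ⊔preds=[-5,5]  new=[-5,5]  old=[-4,2]  +wl: 4
  step 7. node 0  ⊔preds=[-3,5]  new=[-3,5]  old=[-2,0]  +wl: 
  step 8. node 2  ⊔preds=[-5,5]  new=[-5,5]  old=[-5,3]  +wl: 1
  step 9. node 3  ⊔preds=[-5,5]  new=[-3,5]  stable
  step 10. node 4  ⊔preds=[-5,5]  new=[-5,5]  stable
  step 11. node 1  ⊔preds=[-5,5]  new=[-5,5]  stable

Least fixpoint reached:
  node 0: [-3,5]
  node 1: [-5,5]
  node 2: [-5,5]
  node 3: [-3,5]
  node 4: [-5,5]

11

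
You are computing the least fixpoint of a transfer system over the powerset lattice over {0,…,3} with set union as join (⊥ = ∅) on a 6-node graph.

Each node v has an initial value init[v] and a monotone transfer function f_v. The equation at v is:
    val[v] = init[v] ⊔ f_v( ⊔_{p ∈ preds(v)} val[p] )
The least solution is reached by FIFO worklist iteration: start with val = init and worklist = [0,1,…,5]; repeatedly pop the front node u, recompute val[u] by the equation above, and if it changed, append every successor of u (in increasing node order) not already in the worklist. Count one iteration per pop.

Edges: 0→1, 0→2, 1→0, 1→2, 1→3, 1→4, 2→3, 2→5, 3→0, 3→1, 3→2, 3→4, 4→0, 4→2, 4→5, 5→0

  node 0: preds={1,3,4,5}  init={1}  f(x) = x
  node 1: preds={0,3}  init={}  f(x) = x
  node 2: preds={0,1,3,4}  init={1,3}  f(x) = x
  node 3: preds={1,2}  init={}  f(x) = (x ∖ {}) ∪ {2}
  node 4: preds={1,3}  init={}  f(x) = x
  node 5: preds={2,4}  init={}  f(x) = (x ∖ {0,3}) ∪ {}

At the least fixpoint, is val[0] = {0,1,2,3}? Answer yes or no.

Trace (13 dequeues):
  [1] u=0 | in {} | out {1} | ==
  [2] u=1 | in {1} | out {1} | prev {} | push {0}
  [3] u=2 | in {1} | out {1,3} | ==
  [4] u=3 | in {1,3} | out {1,2,3} | prev {} | push {1,2}
  [5] u=4 | in {1,2,3} | out {1,2,3} | prev {} | push {}
  [6] u=5 | in {1,2,3} | out {1,2} | prev {} | push {}
  [7] u=0 | in {1,2,3} | out {1,2,3} | prev {1} | push {}
  [8] u=1 | in {1,2,3} | out {1,2,3} | prev {1} | push {0,3,4}
  [9] u=2 | in {1,2,3} | out {1,2,3} | prev {1,3} | push {5}
  [10] u=0 | in {1,2,3} | out {1,2,3} | ==
  [11] u=3 | in {1,2,3} | out {1,2,3} | ==
  [12] u=4 | in {1,2,3} | out {1,2,3} | ==
  [13] u=5 | in {1,2,3} | out {1,2} | ==

Converged values:
  [0] {1,2,3}
  [1] {1,2,3}
  [2] {1,2,3}
  [3] {1,2,3}
  [4] {1,2,3}
  [5] {1,2}

no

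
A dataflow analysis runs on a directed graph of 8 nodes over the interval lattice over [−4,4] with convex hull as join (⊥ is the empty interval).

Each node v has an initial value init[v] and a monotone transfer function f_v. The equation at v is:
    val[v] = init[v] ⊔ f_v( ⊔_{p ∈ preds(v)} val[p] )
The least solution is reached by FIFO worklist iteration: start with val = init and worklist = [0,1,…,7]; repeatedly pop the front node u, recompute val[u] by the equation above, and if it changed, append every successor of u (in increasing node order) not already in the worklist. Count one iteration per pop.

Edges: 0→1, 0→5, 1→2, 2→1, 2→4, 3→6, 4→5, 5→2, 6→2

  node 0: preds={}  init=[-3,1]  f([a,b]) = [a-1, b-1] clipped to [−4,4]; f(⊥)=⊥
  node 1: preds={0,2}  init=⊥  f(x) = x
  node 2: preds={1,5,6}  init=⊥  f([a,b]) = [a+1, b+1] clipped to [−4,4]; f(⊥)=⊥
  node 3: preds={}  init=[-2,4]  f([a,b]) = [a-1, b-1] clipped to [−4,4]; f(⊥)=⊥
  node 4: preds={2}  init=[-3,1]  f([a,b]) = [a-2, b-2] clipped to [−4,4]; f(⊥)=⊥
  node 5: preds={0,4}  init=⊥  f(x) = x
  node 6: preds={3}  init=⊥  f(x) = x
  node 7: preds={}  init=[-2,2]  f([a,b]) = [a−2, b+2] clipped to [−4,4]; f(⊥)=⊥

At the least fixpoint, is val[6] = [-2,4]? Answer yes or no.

yes

Worklist (15 pops):
  #1 pop 0: in=⊥ → [-3,1] (no change)
  #2 pop 1: in=[-3,1] → [-3,1] (was ⊥); enqueue []
  #3 pop 2: in=[-3,1] → [-2,2] (was ⊥); enqueue [1]
  #4 pop 3: in=⊥ → [-2,4] (no change)
  #5 pop 4: in=[-2,2] → [-4,1] (was [-3,1]); enqueue []
  #6 pop 5: in=[-4,1] → [-4,1] (was ⊥); enqueue [2]
  #7 pop 6: in=[-2,4] → [-2,4] (was ⊥); enqueue []
  #8 pop 7: in=⊥ → [-2,2] (no change)
  #9 pop 1: in=[-3,2] → [-3,2] (was [-3,1]); enqueue []
  #10 pop 2: in=[-4,4] → [-3,4] (was [-2,2]); enqueue [1,4]
  #11 pop 1: in=[-3,4] → [-3,4] (was [-3,2]); enqueue [2]
  #12 pop 4: in=[-3,4] → [-4,2] (was [-4,1]); enqueue [5]
  #13 pop 2: in=[-4,4] → [-3,4] (no change)
  #14 pop 5: in=[-4,2] → [-4,2] (was [-4,1]); enqueue [2]
  #15 pop 2: in=[-4,4] → [-3,4] (no change)

Fixpoint:
  val[0] = [-3,1]
  val[1] = [-3,4]
  val[2] = [-3,4]
  val[3] = [-2,4]
  val[4] = [-4,2]
  val[5] = [-4,2]
  val[6] = [-2,4]
  val[7] = [-2,2]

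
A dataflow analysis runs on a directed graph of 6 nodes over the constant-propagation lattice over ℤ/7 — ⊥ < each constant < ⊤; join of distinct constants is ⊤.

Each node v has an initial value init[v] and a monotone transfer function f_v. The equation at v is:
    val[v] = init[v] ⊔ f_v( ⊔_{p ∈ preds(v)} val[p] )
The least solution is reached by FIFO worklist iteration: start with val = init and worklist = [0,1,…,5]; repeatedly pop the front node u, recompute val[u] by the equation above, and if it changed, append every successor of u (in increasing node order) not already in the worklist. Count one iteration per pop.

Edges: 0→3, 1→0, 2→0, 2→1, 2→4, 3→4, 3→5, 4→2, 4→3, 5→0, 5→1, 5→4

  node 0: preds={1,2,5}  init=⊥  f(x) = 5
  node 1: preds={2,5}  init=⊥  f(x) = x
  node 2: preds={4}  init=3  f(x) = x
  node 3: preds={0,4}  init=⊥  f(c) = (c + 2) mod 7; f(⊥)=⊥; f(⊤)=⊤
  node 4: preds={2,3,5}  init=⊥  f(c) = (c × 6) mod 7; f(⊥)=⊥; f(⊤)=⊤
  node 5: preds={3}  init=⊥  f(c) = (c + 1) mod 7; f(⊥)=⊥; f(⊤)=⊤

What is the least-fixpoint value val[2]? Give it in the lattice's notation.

⊤

Worklist (16 pops):
  #1 pop 0: in=3 → 5 (was ⊥); enqueue []
  #2 pop 1: in=3 → 3 (was ⊥); enqueue [0]
  #3 pop 2: in=⊥ → 3 (no change)
  #4 pop 3: in=5 → 0 (was ⊥); enqueue []
  #5 pop 4: in=⊤ → ⊤ (was ⊥); enqueue [2,3]
  #6 pop 5: in=0 → 1 (was ⊥); enqueue [1,4]
  #7 pop 0: in=⊤ → 5 (no change)
  #8 pop 2: in=⊤ → ⊤ (was 3); enqueue [0]
  #9 pop 3: in=⊤ → ⊤ (was 0); enqueue [5]
  #10 pop 1: in=⊤ → ⊤ (was 3); enqueue []
  #11 pop 4: in=⊤ → ⊤ (no change)
  #12 pop 0: in=⊤ → 5 (no change)
  #13 pop 5: in=⊤ → ⊤ (was 1); enqueue [0,1,4]
  #14 pop 0: in=⊤ → 5 (no change)
  #15 pop 1: in=⊤ → ⊤ (no change)
  #16 pop 4: in=⊤ → ⊤ (no change)

Fixpoint:
  val[0] = 5
  val[1] = ⊤
  val[2] = ⊤
  val[3] = ⊤
  val[4] = ⊤
  val[5] = ⊤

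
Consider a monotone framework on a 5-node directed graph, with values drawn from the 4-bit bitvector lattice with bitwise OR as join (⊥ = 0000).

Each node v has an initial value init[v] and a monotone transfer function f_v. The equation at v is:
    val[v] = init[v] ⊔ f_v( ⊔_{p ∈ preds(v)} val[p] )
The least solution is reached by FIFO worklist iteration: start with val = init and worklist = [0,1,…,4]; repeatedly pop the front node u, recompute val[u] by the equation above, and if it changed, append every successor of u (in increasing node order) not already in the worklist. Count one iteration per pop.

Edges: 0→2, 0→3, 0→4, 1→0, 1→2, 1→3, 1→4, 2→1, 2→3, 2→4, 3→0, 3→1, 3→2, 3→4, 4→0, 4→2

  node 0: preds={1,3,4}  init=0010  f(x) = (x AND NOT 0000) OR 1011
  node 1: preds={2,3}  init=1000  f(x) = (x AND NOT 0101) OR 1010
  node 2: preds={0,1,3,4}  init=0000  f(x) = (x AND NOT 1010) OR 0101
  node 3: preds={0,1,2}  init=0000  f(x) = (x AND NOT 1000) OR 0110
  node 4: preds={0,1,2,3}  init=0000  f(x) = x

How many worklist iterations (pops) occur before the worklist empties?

10

Worklist (10 pops):
  #1 pop 0: in=1000 → 1011 (was 0010); enqueue []
  #2 pop 1: in=0000 → 1010 (was 1000); enqueue [0]
  #3 pop 2: in=1011 → 0101 (was 0000); enqueue [1]
  #4 pop 3: in=1111 → 0111 (was 0000); enqueue [2]
  #5 pop 4: in=1111 → 1111 (was 0000); enqueue []
  #6 pop 0: in=1111 → 1111 (was 1011); enqueue [3,4]
  #7 pop 1: in=0111 → 1010 (no change)
  #8 pop 2: in=1111 → 0101 (no change)
  #9 pop 3: in=1111 → 0111 (no change)
  #10 pop 4: in=1111 → 1111 (no change)

Fixpoint:
  val[0] = 1111
  val[1] = 1010
  val[2] = 0101
  val[3] = 0111
  val[4] = 1111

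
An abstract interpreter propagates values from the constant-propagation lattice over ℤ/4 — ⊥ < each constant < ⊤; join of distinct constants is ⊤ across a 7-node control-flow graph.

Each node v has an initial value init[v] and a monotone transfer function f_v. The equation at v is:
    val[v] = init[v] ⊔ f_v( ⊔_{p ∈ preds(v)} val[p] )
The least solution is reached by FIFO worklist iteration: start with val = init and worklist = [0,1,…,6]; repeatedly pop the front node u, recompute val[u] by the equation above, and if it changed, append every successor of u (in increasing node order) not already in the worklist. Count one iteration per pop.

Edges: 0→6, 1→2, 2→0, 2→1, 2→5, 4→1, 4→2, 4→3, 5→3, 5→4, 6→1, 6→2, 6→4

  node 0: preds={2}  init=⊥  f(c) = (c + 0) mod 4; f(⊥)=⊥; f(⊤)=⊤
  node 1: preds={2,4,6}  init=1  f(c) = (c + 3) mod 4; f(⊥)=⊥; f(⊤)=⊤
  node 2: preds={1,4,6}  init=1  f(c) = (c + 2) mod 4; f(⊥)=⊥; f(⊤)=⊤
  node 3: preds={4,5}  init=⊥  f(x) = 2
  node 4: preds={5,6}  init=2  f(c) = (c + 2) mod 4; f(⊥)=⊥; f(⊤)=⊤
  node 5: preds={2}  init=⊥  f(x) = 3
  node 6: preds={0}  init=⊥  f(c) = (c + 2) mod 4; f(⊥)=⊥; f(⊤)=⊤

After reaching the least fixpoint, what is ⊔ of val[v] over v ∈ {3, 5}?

⊤

Iteration log — 17 steps:
  step 1. node 0  ⊔preds=1  new=1  old=⊥  +wl: 
  step 2. node 1  ⊔preds=⊤  new=⊤  old=1  +wl: 
  step 3. node 2  ⊔preds=⊤  new=⊤  old=1  +wl: 0,1
  step 4. node 3  ⊔preds=2  new=2  old=⊥  +wl: 
  step 5. node 4  ⊔preds=⊥  new=2  stable
  step 6. node 5  ⊔preds=⊤  new=3  old=⊥  +wl: 3,4
  step 7. node 6  ⊔preds=1  new=3  old=⊥  +wl: 2
  step 8. node 0  ⊔preds=⊤  new=⊤  old=1  +wl: 6
  step 9. node 1  ⊔preds=⊤  new=⊤  stable
  step 10. node 3  ⊔preds=⊤  new=2  stable
  step 11. node 4  ⊔preds=3  new=⊤  old=2  +wl: 1,3
  step 12. node 2  ⊔preds=⊤  new=⊤  stable
  step 13. node 6  ⊔preds=⊤  new=⊤  old=3  +wl: 2,4
  step 14. node 1  ⊔preds=⊤  new=⊤  stable
  step 15. node 3  ⊔preds=⊤  new=2  stable
  step 16. node 2  ⊔preds=⊤  new=⊤  stable
  step 17. node 4  ⊔preds=⊤  new=⊤  stable

Least fixpoint reached:
  node 0: ⊤
  node 1: ⊤
  node 2: ⊤
  node 3: 2
  node 4: ⊤
  node 5: 3
  node 6: ⊤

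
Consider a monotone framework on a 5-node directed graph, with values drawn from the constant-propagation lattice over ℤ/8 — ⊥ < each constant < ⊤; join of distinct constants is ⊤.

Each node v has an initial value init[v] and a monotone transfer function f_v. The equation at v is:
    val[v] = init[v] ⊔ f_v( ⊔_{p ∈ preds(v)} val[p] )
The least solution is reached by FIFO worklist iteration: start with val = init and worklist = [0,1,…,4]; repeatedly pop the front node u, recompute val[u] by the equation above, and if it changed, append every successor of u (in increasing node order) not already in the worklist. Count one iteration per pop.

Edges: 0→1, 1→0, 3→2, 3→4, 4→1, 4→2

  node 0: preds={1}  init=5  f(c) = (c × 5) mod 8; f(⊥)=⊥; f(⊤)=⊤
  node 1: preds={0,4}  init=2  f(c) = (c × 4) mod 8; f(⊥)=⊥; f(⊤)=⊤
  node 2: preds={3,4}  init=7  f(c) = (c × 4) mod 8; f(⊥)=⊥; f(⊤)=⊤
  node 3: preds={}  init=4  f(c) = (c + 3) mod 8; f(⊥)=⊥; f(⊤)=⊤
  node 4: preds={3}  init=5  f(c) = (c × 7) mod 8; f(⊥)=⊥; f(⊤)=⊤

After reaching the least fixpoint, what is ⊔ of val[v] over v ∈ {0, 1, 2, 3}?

⊤

Worklist (8 pops):
  #1 pop 0: in=2 → ⊤ (was 5); enqueue []
  #2 pop 1: in=⊤ → ⊤ (was 2); enqueue [0]
  #3 pop 2: in=⊤ → ⊤ (was 7); enqueue []
  #4 pop 3: in=⊥ → 4 (no change)
  #5 pop 4: in=4 → ⊤ (was 5); enqueue [1,2]
  #6 pop 0: in=⊤ → ⊤ (no change)
  #7 pop 1: in=⊤ → ⊤ (no change)
  #8 pop 2: in=⊤ → ⊤ (no change)

Fixpoint:
  val[0] = ⊤
  val[1] = ⊤
  val[2] = ⊤
  val[3] = 4
  val[4] = ⊤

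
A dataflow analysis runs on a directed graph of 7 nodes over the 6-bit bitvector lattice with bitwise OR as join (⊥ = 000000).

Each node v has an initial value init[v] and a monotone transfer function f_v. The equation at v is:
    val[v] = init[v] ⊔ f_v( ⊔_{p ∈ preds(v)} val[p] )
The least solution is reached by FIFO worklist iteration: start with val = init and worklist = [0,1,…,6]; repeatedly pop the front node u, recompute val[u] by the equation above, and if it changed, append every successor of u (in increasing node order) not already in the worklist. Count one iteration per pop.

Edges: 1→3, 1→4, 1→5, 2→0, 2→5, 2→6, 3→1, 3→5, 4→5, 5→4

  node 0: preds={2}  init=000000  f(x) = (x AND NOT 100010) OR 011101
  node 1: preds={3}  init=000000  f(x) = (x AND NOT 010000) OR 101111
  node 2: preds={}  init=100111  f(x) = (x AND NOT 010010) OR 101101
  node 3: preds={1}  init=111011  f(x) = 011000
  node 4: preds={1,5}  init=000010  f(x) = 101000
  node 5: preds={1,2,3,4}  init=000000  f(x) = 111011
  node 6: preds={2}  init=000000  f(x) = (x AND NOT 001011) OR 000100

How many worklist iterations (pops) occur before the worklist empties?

9

Worklist (9 pops):
  #1 pop 0: in=100111 → 011101 (was 000000); enqueue []
  #2 pop 1: in=111011 → 101111 (was 000000); enqueue []
  #3 pop 2: in=000000 → 101111 (was 100111); enqueue [0]
  #4 pop 3: in=101111 → 111011 (no change)
  #5 pop 4: in=101111 → 101010 (was 000010); enqueue []
  #6 pop 5: in=111111 → 111011 (was 000000); enqueue [4]
  #7 pop 6: in=101111 → 100100 (was 000000); enqueue []
  #8 pop 0: in=101111 → 011101 (no change)
  #9 pop 4: in=111111 → 101010 (no change)

Fixpoint:
  val[0] = 011101
  val[1] = 101111
  val[2] = 101111
  val[3] = 111011
  val[4] = 101010
  val[5] = 111011
  val[6] = 100100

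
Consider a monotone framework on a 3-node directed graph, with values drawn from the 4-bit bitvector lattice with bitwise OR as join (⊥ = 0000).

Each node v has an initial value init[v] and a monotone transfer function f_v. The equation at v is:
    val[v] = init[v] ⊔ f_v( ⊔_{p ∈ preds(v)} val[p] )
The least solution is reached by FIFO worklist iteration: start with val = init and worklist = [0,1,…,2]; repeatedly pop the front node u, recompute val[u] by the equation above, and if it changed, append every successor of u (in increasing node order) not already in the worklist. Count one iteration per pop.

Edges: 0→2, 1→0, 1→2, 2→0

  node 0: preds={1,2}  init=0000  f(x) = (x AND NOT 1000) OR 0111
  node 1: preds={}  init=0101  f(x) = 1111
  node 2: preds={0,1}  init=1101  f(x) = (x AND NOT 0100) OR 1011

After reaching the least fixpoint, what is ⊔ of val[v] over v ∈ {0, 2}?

1111

Trace (4 dequeues):
  [1] u=0 | in 1101 | out 0111 | prev 0000 | push {}
  [2] u=1 | in 0000 | out 1111 | prev 0101 | push {0}
  [3] u=2 | in 1111 | out 1111 | prev 1101 | push {}
  [4] u=0 | in 1111 | out 0111 | ==

Converged values:
  [0] 0111
  [1] 1111
  [2] 1111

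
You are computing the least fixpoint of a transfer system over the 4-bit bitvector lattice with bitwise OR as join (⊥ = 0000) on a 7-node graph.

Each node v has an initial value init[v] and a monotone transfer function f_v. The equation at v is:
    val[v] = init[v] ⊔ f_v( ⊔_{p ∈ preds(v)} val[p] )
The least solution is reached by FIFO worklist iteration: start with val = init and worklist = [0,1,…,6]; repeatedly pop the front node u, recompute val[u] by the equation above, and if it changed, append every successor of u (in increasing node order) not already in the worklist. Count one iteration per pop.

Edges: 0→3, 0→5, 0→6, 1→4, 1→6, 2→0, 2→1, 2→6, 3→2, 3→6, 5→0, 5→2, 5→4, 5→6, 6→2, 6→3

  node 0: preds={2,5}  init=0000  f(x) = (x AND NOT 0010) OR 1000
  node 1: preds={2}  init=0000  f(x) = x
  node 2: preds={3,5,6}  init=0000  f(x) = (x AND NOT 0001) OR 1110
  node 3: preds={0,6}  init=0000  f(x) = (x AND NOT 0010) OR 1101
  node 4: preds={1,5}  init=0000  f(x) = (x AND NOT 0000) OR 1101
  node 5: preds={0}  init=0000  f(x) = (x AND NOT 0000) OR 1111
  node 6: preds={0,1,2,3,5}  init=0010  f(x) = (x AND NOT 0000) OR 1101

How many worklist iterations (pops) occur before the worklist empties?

Trace (14 dequeues):
  [1] u=0 | in 0000 | out 1000 | prev 0000 | push {}
  [2] u=1 | in 0000 | out 0000 | ==
  [3] u=2 | in 0010 | out 1110 | prev 0000 | push {0,1}
  [4] u=3 | in 1010 | out 1101 | prev 0000 | push {2}
  [5] u=4 | in 0000 | out 1101 | prev 0000 | push {}
  [6] u=5 | in 1000 | out 1111 | prev 0000 | push {4}
  [7] u=6 | in 1111 | out 1111 | prev 0010 | push {3}
  [8] u=0 | in 1111 | out 1101 | prev 1000 | push {5,6}
  [9] u=1 | in 1110 | out 1110 | prev 0000 | push {}
  [10] u=2 | in 1111 | out 1110 | ==
  [11] u=4 | in 1111 | out 1111 | prev 1101 | push {}
  [12] u=3 | in 1111 | out 1101 | ==
  [13] u=5 | in 1101 | out 1111 | ==
  [14] u=6 | in 1111 | out 1111 | ==

Converged values:
  [0] 1101
  [1] 1110
  [2] 1110
  [3] 1101
  [4] 1111
  [5] 1111
  [6] 1111

14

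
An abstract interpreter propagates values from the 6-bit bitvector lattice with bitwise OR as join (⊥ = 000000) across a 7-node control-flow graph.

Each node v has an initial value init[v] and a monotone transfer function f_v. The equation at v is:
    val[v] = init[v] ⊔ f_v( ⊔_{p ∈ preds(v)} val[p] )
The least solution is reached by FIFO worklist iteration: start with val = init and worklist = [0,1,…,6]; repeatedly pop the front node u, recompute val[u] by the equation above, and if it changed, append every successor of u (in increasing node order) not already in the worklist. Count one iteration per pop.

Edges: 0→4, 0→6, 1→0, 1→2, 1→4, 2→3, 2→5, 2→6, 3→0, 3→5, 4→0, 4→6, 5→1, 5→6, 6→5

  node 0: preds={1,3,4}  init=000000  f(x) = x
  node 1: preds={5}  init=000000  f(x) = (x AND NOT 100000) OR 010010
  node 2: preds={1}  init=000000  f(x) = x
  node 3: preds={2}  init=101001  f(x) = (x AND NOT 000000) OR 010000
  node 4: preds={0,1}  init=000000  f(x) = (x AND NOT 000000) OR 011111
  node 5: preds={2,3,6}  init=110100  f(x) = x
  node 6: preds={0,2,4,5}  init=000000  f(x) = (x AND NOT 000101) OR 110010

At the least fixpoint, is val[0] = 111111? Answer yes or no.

yes

Iteration log — 17 steps:
  step 1. node 0  ⊔preds=101001  new=101001  old=000000  +wl: 
  step 2. node 1  ⊔preds=110100  new=010110  old=000000  +wl: 0
  step 3. node 2  ⊔preds=010110  new=010110  old=000000  +wl: 
  step 4. node 3  ⊔preds=010110  new=111111  old=101001  +wl: 
  step 5. node 4  ⊔preds=111111  new=111111  old=000000  +wl: 
  step 6. node 5  ⊔preds=111111  new=111111  old=110100  +wl: 1
  step 7. node 6  ⊔preds=111111  new=111010  old=000000  +wl: 5
  step 8. node 0  ⊔preds=111111  new=111111  old=101001  +wl: 4,6
  step 9. node 1  ⊔preds=111111  new=011111  old=010110  +wl: 0,2
  step 10. node 5  ⊔preds=111111  new=111111  stable
  step 11. node 4  ⊔preds=111111  new=111111  stable
  step 12. node 6  ⊔preds=111111  new=111010  stable
  step 13. node 0  ⊔preds=111111  new=111111  stable
  step 14. node 2  ⊔preds=011111  new=011111  old=010110  +wl: 3,5,6
  step 15. node 3  ⊔preds=011111  new=111111  stable
  step 16. node 5  ⊔preds=111111  new=111111  stable
  step 17. node 6  ⊔preds=111111  new=111010  stable

Least fixpoint reached:
  node 0: 111111
  node 1: 011111
  node 2: 011111
  node 3: 111111
  node 4: 111111
  node 5: 111111
  node 6: 111010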